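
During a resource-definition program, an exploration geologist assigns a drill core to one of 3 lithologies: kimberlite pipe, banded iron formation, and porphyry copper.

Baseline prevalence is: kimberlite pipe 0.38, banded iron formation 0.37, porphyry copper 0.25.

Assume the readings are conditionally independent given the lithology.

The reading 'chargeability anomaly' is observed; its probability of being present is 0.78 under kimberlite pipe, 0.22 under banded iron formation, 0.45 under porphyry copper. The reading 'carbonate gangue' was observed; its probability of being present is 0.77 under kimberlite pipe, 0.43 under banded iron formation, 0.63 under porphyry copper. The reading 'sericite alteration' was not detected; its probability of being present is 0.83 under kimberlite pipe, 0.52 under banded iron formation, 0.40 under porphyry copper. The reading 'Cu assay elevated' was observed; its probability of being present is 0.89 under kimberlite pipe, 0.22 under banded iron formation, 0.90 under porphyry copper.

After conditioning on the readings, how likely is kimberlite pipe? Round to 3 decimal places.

0.451

By Bayes' rule with conditional independence, the unnormalized weight for each hypothesis is prior × ∏ likelihoods (using 1 − P(present | H) for each absent reading):
  kimberlite pipe: 0.38 × 0.78 × 0.77 × (1 − 0.83) × 0.89 = 0.034531
  banded iron formation: 0.37 × 0.22 × 0.43 × (1 − 0.52) × 0.22 = 0.0036962
  porphyry copper: 0.25 × 0.45 × 0.63 × (1 − 0.40) × 0.90 = 0.038273
The unnormalized weights sum to 0.0765.
P(kimberlite pipe | evidence) = 0.034531 / 0.0765 ≈ 0.451.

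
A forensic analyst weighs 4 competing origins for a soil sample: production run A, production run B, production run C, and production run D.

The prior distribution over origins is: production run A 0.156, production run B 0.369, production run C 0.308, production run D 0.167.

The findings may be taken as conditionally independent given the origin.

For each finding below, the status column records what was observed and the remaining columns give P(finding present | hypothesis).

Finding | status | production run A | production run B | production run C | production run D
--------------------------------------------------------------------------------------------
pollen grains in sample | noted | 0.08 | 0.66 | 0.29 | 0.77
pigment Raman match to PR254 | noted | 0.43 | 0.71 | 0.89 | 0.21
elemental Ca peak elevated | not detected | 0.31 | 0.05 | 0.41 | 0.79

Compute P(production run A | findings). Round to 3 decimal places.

0.017

By Bayes' rule with conditional independence, the unnormalized weight for each hypothesis is prior × ∏ likelihoods (using 1 − P(present | H) for each absent finding):
  production run A: 0.156 × 0.08 × 0.43 × (1 − 0.31) = 0.0037028
  production run B: 0.369 × 0.66 × 0.71 × (1 − 0.05) = 0.16427
  production run C: 0.308 × 0.29 × 0.89 × (1 − 0.41) = 0.046902
  production run D: 0.167 × 0.77 × 0.21 × (1 − 0.79) = 0.0056708
Normalizing constant Z = 0.0037028 + 0.16427 + 0.046902 + 0.0056708 = 0.22054.
P(production run A | evidence) = 0.0037028 / 0.22054 ≈ 0.017.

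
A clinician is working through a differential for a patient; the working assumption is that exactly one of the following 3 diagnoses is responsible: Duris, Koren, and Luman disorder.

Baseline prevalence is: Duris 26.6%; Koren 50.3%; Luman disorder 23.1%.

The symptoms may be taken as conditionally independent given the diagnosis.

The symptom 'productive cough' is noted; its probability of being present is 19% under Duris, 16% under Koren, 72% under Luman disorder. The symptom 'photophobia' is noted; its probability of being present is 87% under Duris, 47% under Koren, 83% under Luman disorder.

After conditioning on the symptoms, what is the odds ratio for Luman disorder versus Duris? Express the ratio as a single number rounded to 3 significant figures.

3.14

Unnormalized posterior weight (prior times the symptom likelihoods) for each of the two hypotheses:
  Luman disorder: 0.231 × 0.72 × 0.83 = 0.13805
  Duris: 0.266 × 0.19 × 0.87 = 0.04397
Posterior odds = 0.13805 / 0.04397 ≈ 3.14.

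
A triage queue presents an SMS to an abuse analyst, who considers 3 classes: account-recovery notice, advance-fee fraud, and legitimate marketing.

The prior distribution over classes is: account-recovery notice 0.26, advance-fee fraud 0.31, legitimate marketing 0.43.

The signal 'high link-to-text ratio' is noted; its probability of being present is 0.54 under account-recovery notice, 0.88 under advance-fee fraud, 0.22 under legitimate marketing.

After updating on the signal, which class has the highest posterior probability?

For each hypothesis, the unnormalized posterior weight is prior × likelihood:
  account-recovery notice: 0.26 × 0.54 = 0.1404
  advance-fee fraud: 0.31 × 0.88 = 0.2728
  legitimate marketing: 0.43 × 0.22 = 0.0946
Normalizing constant Z = 0.1404 + 0.2728 + 0.0946 = 0.5078.
P(account-recovery notice | evidence) ≈ 0.1404 / 0.5078 ≈ 0.276
P(advance-fee fraud | evidence) ≈ 0.2728 / 0.5078 ≈ 0.537
P(legitimate marketing | evidence) ≈ 0.0946 / 0.5078 ≈ 0.186
The largest is 0.537, so advance-fee fraud is most probable.

advance-fee fraud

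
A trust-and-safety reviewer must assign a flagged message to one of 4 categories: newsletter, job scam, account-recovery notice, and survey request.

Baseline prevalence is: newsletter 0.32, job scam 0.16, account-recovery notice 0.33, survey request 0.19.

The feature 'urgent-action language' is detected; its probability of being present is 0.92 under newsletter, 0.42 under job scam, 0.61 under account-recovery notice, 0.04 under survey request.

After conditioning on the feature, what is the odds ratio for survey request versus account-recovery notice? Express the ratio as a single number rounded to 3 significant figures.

0.0378

The normalizing constant cancels in an odds ratio, so compute prior × likelihood for the two hypotheses only:
  survey request: 0.19 × 0.04 = 0.0076
  account-recovery notice: 0.33 × 0.61 = 0.2013
Posterior odds = 0.0076 / 0.2013 ≈ 0.0378.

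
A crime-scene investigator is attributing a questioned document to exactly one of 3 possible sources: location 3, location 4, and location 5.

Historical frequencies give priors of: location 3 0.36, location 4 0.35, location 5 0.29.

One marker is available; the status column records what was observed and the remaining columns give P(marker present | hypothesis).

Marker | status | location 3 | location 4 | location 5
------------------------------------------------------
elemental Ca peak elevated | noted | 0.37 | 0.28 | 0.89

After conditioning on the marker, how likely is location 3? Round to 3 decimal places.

Multiply each prior by the likelihood of the marker:
  location 3: 0.36 × 0.37 = 0.1332
  location 4: 0.35 × 0.28 = 0.098
  location 5: 0.29 × 0.89 = 0.2581
The unnormalized weights sum to 0.4893.
P(location 3 | evidence) = 0.1332 / 0.4893 ≈ 0.272.

0.272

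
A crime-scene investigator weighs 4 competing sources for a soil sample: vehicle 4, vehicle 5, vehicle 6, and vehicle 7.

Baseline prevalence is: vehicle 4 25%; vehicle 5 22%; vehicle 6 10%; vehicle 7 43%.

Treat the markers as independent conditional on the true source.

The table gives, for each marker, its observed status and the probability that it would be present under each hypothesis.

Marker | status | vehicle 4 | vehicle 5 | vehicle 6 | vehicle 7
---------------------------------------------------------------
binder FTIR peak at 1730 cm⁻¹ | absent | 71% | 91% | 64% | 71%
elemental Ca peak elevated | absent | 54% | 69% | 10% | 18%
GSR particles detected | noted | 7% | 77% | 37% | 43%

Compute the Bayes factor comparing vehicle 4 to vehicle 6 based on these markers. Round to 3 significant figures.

Joint likelihood of the marker pattern under each hypothesis (using 1 − P(present | H) for each absent marker):
  vehicle 4: (1 − 0.71) × (1 − 0.54) × 0.07 = 0.009338
  vehicle 6: (1 − 0.64) × (1 − 0.10) × 0.37 = 0.11988
Bayes factor = 0.009338 / 0.11988 ≈ 0.0779

0.0779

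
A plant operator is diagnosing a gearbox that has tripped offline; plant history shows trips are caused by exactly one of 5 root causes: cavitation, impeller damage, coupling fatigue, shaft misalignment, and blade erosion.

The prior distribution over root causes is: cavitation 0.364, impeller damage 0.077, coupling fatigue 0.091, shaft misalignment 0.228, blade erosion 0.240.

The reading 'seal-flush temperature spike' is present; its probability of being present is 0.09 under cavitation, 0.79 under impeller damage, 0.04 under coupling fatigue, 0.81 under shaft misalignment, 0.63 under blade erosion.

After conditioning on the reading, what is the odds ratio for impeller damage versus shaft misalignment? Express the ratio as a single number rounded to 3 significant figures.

0.329

The normalizing constant cancels in an odds ratio, so compute prior × likelihood for the two hypotheses only:
  impeller damage: 0.077 × 0.79 = 0.06083
  shaft misalignment: 0.228 × 0.81 = 0.18468
Posterior odds = 0.06083 / 0.18468 ≈ 0.329.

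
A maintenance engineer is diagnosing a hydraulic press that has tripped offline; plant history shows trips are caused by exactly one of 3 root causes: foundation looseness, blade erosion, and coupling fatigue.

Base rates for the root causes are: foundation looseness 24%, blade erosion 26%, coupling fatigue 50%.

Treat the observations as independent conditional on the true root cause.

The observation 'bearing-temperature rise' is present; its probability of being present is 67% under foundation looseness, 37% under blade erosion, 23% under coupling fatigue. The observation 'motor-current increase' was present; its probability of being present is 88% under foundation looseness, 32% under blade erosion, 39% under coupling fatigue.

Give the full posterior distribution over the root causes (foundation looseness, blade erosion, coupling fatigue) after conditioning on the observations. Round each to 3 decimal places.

Multiply each prior by the joint likelihood of the evidence pattern:
  foundation looseness: 0.24 × 0.67 × 0.88 = 0.1415
  blade erosion: 0.26 × 0.37 × 0.32 = 0.030784
  coupling fatigue: 0.50 × 0.23 × 0.39 = 0.04485
The unnormalized weights sum to 0.21714.
P(foundation looseness | evidence) = 0.1415 / 0.21714 ≈ 0.652
P(blade erosion | evidence) = 0.030784 / 0.21714 ≈ 0.142
P(coupling fatigue | evidence) = 0.04485 / 0.21714 ≈ 0.207

0.652, 0.142, 0.207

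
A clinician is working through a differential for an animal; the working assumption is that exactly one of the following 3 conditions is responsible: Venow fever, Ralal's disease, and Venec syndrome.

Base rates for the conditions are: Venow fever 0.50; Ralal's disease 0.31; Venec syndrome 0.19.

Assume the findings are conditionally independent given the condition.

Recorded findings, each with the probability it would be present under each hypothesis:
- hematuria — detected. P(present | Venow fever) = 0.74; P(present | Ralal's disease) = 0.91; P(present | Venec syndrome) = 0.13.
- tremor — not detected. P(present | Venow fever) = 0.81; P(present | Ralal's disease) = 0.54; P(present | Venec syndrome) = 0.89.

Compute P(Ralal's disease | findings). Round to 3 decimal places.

0.640

By Bayes' rule with conditional independence, the unnormalized weight for each hypothesis is prior × ∏ likelihoods (using 1 − P(present | H) for each absent finding):
  Venow fever: 0.50 × 0.74 × (1 − 0.81) = 0.0703
  Ralal's disease: 0.31 × 0.91 × (1 − 0.54) = 0.12977
  Venec syndrome: 0.19 × 0.13 × (1 − 0.89) = 0.002717
Normalizing constant Z = 0.0703 + 0.12977 + 0.002717 = 0.20278.
P(Ralal's disease | evidence) = 0.12977 / 0.20278 ≈ 0.640.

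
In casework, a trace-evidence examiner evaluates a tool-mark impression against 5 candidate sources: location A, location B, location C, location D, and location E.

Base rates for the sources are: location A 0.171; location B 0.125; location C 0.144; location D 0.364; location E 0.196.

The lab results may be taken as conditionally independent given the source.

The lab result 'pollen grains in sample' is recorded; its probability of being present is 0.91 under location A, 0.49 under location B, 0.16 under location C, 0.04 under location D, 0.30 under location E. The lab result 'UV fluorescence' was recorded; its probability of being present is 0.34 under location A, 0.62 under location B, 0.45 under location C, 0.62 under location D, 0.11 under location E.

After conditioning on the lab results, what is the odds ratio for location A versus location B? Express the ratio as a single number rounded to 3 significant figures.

1.39

Posterior odds equal prior odds times the likelihood ratio; only the two competing hypotheses matter.
  location A: 0.171 × 0.91 × 0.34 = 0.052907
  location B: 0.125 × 0.49 × 0.62 = 0.037975
Posterior odds = 0.052907 / 0.037975 ≈ 1.39.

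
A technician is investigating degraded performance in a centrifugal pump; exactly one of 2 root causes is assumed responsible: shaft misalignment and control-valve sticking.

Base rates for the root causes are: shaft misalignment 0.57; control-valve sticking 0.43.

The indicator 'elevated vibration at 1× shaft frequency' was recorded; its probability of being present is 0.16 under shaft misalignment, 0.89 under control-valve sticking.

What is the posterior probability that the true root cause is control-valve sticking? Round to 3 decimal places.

0.808

For each hypothesis, the unnormalized posterior weight is prior × likelihood:
  shaft misalignment: 0.57 × 0.16 = 0.0912
  control-valve sticking: 0.43 × 0.89 = 0.3827
The unnormalized weights sum to 0.4739.
P(control-valve sticking | evidence) = 0.3827 / 0.4739 ≈ 0.808.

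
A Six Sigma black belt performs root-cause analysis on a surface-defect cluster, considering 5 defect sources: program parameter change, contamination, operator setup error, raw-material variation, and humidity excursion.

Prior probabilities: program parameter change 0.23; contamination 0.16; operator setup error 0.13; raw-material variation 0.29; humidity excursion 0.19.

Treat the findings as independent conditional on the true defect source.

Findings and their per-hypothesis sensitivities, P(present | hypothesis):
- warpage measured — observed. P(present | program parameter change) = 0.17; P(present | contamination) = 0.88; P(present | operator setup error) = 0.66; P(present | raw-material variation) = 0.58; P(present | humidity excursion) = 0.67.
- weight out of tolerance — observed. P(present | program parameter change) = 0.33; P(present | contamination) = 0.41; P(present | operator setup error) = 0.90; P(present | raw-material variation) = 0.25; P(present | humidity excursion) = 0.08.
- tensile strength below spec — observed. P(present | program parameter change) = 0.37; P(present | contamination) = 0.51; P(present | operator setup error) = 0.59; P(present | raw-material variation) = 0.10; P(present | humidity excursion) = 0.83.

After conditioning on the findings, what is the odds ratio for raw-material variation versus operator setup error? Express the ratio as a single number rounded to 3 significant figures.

Unnormalized posterior weight (prior times the finding likelihoods) for each of the two hypotheses:
  raw-material variation: 0.29 × 0.58 × 0.25 × 0.10 = 0.004205
  operator setup error: 0.13 × 0.66 × 0.90 × 0.59 = 0.04556
Posterior odds = 0.004205 / 0.04556 ≈ 0.0923.

0.0923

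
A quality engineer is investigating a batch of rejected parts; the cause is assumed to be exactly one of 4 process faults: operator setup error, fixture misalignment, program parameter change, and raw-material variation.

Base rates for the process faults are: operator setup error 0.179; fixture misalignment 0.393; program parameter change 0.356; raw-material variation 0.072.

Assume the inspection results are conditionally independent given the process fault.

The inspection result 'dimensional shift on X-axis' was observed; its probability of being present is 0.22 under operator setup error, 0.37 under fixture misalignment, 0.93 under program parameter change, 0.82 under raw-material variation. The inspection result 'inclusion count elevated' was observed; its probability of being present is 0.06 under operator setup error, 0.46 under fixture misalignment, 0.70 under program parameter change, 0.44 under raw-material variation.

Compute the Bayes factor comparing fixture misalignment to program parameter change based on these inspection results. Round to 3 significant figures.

0.261

The Bayes factor is the ratio of the joint likelihoods of the inspection result pattern under the two hypotheses.
  fixture misalignment: 0.37 × 0.46 = 0.1702
  program parameter change: 0.93 × 0.70 = 0.651
Bayes factor = 0.1702 / 0.651 ≈ 0.261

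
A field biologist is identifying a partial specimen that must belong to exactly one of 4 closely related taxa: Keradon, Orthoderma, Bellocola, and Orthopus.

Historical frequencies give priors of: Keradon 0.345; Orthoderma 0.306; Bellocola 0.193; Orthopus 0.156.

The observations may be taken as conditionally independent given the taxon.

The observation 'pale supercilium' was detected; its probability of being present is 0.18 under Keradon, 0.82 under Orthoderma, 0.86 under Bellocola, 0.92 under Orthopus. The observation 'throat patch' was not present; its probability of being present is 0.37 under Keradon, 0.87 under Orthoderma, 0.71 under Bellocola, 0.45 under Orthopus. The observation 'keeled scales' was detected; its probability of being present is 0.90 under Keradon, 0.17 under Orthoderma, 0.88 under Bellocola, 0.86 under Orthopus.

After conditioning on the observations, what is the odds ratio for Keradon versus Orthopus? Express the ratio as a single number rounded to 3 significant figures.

0.519

Unnormalized posterior weight (prior times the observation likelihoods) for each of the two hypotheses (using 1 − P(present | H) for each absent observation):
  Keradon: 0.345 × 0.18 × (1 − 0.37) × 0.90 = 0.035211
  Orthopus: 0.156 × 0.92 × (1 − 0.45) × 0.86 = 0.067885
Odds(Keradon : Orthopus) = 0.035211 / 0.067885 ≈ 0.519.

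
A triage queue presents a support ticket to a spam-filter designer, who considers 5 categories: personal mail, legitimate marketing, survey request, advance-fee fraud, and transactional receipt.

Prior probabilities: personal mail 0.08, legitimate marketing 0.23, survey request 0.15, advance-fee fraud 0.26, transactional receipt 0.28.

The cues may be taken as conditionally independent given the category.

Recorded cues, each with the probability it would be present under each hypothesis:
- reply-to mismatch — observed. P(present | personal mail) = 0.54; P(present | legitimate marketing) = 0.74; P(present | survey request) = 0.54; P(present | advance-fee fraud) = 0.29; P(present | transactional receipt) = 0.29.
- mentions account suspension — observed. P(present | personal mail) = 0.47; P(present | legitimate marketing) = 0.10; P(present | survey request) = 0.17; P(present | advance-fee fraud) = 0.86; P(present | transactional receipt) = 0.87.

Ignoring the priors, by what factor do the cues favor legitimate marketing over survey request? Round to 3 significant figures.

Take the product of per-cue likelihoods under each hypothesis, then divide.
  legitimate marketing: 0.74 × 0.10 = 0.074
  survey request: 0.54 × 0.17 = 0.0918
Bayes factor = 0.074 / 0.0918 ≈ 0.806

0.806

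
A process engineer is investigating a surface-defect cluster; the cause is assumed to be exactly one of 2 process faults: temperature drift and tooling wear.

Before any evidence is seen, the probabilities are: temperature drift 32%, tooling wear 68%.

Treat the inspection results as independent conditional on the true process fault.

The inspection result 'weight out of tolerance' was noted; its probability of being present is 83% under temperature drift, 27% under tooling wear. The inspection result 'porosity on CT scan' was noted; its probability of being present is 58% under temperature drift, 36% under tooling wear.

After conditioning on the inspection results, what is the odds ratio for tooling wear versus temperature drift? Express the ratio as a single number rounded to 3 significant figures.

Posterior odds equal prior odds times the likelihood ratio; only the two competing hypotheses matter.
  tooling wear: 0.68 × 0.27 × 0.36 = 0.066096
  temperature drift: 0.32 × 0.83 × 0.58 = 0.15405
Posterior odds = 0.066096 / 0.15405 ≈ 0.429.

0.429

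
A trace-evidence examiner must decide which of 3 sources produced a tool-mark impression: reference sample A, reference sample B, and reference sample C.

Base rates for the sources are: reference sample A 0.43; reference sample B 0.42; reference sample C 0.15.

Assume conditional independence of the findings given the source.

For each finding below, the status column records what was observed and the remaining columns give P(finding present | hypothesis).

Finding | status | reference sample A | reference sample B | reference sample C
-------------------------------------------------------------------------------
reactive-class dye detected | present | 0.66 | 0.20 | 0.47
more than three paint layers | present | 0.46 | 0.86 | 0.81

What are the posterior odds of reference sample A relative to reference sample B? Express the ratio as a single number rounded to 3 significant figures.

1.81

Posterior odds equal prior odds times the likelihood ratio; only the two competing hypotheses matter.
  reference sample A: 0.43 × 0.66 × 0.46 = 0.13055
  reference sample B: 0.42 × 0.20 × 0.86 = 0.07224
Posterior odds = 0.13055 / 0.07224 ≈ 1.81.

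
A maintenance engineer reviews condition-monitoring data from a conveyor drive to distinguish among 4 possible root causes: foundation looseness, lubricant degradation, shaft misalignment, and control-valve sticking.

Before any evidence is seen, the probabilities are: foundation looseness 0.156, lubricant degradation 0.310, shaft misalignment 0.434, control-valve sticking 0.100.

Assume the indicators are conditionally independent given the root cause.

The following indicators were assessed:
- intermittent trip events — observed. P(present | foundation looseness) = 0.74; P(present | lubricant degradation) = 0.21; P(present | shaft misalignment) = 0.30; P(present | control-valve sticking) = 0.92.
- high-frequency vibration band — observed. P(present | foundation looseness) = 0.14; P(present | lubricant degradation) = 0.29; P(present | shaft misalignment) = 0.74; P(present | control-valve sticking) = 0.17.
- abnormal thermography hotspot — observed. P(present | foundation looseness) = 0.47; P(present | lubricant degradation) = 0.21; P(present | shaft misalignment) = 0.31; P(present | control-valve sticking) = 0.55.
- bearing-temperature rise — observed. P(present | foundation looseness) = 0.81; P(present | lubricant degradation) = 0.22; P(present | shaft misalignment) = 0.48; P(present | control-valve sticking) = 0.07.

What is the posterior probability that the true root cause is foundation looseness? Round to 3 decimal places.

For each hypothesis, the unnormalized posterior weight is prior × product of the indicator likelihoods:
  foundation looseness: 0.156 × 0.74 × 0.14 × 0.47 × 0.81 = 0.0061527
  lubricant degradation: 0.310 × 0.21 × 0.29 × 0.21 × 0.22 = 0.00087221
  shaft misalignment: 0.434 × 0.30 × 0.74 × 0.31 × 0.48 = 0.014337
  control-valve sticking: 0.100 × 0.92 × 0.17 × 0.55 × 0.07 = 0.00060214
Marginal likelihood of the evidence = 0.021964.
P(foundation looseness | evidence) = 0.0061527 / 0.021964 ≈ 0.280.

0.280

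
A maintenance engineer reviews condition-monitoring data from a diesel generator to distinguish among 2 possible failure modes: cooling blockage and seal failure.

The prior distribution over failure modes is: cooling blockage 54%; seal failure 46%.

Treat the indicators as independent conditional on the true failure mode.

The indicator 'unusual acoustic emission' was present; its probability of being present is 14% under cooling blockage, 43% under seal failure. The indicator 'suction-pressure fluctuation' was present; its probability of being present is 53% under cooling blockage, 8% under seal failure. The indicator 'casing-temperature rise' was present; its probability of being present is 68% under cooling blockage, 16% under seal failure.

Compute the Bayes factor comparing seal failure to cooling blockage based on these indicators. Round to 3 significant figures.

The Bayes factor is the ratio of the joint likelihoods of the indicator pattern under the two hypotheses.
  seal failure: 0.43 × 0.08 × 0.16 = 0.005504
  cooling blockage: 0.14 × 0.53 × 0.68 = 0.050456
Bayes factor = 0.005504 / 0.050456 ≈ 0.109

0.109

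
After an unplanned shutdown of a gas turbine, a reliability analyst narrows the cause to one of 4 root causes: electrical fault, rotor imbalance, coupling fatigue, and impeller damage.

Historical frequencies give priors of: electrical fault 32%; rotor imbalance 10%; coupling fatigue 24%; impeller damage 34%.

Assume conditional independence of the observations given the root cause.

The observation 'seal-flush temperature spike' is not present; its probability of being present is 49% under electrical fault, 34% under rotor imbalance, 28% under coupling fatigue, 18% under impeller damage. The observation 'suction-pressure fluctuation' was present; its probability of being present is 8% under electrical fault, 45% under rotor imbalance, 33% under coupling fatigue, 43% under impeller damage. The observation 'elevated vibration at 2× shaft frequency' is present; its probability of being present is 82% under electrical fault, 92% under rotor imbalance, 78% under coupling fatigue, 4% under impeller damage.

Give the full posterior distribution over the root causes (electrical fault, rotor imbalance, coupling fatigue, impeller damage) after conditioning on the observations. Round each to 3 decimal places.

Multiply each prior by the joint likelihood of the evidence pattern (using 1 − P(present | H) for each absent observation):
  electrical fault: 0.32 × (1 − 0.49) × 0.08 × 0.82 = 0.010706
  rotor imbalance: 0.10 × (1 − 0.34) × 0.45 × 0.92 = 0.027324
  coupling fatigue: 0.24 × (1 − 0.28) × 0.33 × 0.78 = 0.044479
  impeller damage: 0.34 × (1 − 0.18) × 0.43 × 0.04 = 0.0047954
The unnormalized weights sum to 0.087304.
P(electrical fault | evidence) = 0.010706 / 0.087304 ≈ 0.123
P(rotor imbalance | evidence) = 0.027324 / 0.087304 ≈ 0.313
P(coupling fatigue | evidence) = 0.044479 / 0.087304 ≈ 0.509
P(impeller damage | evidence) = 0.0047954 / 0.087304 ≈ 0.055

0.123, 0.313, 0.509, 0.055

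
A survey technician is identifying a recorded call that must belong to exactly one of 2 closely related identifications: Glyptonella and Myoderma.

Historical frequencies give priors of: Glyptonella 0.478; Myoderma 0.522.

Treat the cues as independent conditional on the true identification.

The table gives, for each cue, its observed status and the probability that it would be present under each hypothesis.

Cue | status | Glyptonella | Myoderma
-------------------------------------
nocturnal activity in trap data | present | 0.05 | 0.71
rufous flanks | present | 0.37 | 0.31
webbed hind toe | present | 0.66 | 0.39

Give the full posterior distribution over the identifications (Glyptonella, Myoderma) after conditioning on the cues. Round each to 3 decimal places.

0.115, 0.885

Multiply each prior by the joint likelihood of the cue pattern:
  Glyptonella: 0.478 × 0.05 × 0.37 × 0.66 = 0.0058364
  Myoderma: 0.522 × 0.71 × 0.31 × 0.39 = 0.044808
The unnormalized weights sum to 0.050644.
P(Glyptonella | evidence) = 0.0058364 / 0.050644 ≈ 0.115
P(Myoderma | evidence) = 0.044808 / 0.050644 ≈ 0.885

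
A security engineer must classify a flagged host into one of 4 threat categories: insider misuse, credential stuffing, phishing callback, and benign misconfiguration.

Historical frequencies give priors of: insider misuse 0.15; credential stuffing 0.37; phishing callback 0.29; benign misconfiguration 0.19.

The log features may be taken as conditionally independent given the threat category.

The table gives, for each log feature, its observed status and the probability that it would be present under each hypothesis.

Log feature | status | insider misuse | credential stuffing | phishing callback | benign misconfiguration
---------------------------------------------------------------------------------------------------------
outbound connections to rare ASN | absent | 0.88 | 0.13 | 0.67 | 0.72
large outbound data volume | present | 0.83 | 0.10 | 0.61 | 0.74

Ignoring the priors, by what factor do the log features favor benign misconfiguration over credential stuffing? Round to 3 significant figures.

2.38

The Bayes factor is the ratio of the joint likelihoods of the log feature pattern under the two hypotheses (using 1 − P(present | H) for each absent log feature).
  benign misconfiguration: (1 − 0.72) × 0.74 = 0.2072
  credential stuffing: (1 − 0.13) × 0.10 = 0.087
Bayes factor = 0.2072 / 0.087 ≈ 2.38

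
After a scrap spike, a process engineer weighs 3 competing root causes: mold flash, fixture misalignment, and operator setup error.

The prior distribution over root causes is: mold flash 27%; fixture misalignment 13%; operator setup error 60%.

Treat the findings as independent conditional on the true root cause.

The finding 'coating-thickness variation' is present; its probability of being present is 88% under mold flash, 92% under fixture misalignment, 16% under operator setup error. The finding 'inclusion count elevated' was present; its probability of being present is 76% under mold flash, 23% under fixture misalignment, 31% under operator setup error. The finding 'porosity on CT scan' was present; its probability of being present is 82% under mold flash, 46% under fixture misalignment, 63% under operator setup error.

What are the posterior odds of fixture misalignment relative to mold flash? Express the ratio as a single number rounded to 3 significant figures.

0.0855

The normalizing constant cancels in an odds ratio, so compute prior × likelihood for the two hypotheses only:
  fixture misalignment: 0.13 × 0.92 × 0.23 × 0.46 = 0.012654
  mold flash: 0.27 × 0.88 × 0.76 × 0.82 = 0.14807
Odds(fixture misalignment : mold flash) = 0.012654 / 0.14807 ≈ 0.0855.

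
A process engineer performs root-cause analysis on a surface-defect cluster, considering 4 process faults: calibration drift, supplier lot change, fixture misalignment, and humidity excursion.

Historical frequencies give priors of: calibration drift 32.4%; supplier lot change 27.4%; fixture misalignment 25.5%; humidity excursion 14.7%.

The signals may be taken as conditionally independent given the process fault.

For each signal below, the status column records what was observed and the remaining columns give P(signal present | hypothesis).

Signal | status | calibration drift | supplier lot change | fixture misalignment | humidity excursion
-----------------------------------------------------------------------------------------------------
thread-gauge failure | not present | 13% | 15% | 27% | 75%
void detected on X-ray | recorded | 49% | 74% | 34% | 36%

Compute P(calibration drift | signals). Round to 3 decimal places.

For each hypothesis, the unnormalized posterior weight is prior × product of the signal likelihoods (using 1 − P(present | H) for each absent signal):
  calibration drift: 0.324 × (1 − 0.13) × 0.49 = 0.13812
  supplier lot change: 0.274 × (1 − 0.15) × 0.74 = 0.17235
  fixture misalignment: 0.255 × (1 − 0.27) × 0.34 = 0.063291
  humidity excursion: 0.147 × (1 − 0.75) × 0.36 = 0.01323
Marginal likelihood of the evidence = 0.38699.
P(calibration drift | evidence) = 0.13812 / 0.38699 ≈ 0.357.

0.357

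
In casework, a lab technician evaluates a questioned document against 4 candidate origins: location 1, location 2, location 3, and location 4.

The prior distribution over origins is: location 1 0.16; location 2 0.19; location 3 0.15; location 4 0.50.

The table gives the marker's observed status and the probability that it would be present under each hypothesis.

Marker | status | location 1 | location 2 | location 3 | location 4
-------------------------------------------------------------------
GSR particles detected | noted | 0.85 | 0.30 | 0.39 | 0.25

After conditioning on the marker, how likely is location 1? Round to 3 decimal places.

By Bayes' rule, the unnormalized weight for each hypothesis is prior × likelihood:
  location 1: 0.16 × 0.85 = 0.136
  location 2: 0.19 × 0.30 = 0.057
  location 3: 0.15 × 0.39 = 0.0585
  location 4: 0.50 × 0.25 = 0.125
The unnormalized weights sum to 0.3765.
P(location 1 | evidence) = 0.136 / 0.3765 ≈ 0.361.

0.361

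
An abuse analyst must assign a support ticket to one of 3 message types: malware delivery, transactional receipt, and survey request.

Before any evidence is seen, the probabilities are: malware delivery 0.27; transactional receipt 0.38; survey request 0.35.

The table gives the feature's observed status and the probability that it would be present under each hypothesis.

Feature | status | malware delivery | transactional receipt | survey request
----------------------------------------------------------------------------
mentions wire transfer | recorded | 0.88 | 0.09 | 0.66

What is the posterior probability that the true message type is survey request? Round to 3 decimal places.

For each hypothesis, the unnormalized posterior weight is prior × likelihood:
  malware delivery: 0.27 × 0.88 = 0.2376
  transactional receipt: 0.38 × 0.09 = 0.0342
  survey request: 0.35 × 0.66 = 0.231
Normalizing constant Z = 0.2376 + 0.0342 + 0.231 = 0.5028.
P(survey request | evidence) = 0.231 / 0.5028 ≈ 0.459.

0.459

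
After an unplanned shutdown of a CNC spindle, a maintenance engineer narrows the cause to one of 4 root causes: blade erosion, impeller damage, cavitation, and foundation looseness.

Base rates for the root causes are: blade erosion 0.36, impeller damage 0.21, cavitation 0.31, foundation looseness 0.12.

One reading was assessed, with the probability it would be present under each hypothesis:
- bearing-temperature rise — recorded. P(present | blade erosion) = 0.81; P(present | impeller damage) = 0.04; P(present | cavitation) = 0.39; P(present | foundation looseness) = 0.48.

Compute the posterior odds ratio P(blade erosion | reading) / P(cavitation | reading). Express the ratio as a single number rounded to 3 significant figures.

Unnormalized posterior weight (prior times the reading likelihood) for each of the two hypotheses:
  blade erosion: 0.36 × 0.81 = 0.2916
  cavitation: 0.31 × 0.39 = 0.1209
Posterior odds = 0.2916 / 0.1209 ≈ 2.41.

2.41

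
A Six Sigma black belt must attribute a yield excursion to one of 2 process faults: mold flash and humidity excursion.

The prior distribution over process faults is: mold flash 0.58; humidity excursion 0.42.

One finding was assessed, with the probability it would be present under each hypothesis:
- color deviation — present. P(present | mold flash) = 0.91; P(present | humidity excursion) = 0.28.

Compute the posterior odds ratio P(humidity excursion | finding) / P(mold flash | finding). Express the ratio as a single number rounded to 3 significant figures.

The normalizing constant cancels in an odds ratio, so compute prior × likelihood for the two hypotheses only:
  humidity excursion: 0.42 × 0.28 = 0.1176
  mold flash: 0.58 × 0.91 = 0.5278
Posterior odds = 0.1176 / 0.5278 ≈ 0.223.

0.223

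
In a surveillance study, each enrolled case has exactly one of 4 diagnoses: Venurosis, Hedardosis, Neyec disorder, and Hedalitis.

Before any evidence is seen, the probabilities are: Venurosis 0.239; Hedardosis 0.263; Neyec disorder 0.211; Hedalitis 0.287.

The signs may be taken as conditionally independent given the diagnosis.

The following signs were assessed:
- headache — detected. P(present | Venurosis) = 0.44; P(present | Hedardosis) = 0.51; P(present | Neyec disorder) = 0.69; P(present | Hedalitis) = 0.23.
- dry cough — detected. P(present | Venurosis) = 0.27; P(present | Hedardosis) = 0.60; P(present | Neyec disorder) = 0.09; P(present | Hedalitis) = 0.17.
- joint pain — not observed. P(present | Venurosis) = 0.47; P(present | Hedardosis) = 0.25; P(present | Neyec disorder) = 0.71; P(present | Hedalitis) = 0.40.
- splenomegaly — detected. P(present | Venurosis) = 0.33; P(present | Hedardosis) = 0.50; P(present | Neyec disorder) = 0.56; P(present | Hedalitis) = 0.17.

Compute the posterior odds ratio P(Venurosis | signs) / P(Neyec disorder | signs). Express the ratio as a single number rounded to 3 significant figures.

2.33

Posterior odds equal prior odds times the likelihood ratio; only the two competing hypotheses matter (using 1 − P(present | H) for each absent sign).
  Venurosis: 0.239 × 0.44 × 0.27 × (1 − 0.47) × 0.33 = 0.004966
  Neyec disorder: 0.211 × 0.69 × 0.09 × (1 − 0.71) × 0.56 = 0.0021279
Odds(Venurosis : Neyec disorder) = 0.004966 / 0.0021279 ≈ 2.33.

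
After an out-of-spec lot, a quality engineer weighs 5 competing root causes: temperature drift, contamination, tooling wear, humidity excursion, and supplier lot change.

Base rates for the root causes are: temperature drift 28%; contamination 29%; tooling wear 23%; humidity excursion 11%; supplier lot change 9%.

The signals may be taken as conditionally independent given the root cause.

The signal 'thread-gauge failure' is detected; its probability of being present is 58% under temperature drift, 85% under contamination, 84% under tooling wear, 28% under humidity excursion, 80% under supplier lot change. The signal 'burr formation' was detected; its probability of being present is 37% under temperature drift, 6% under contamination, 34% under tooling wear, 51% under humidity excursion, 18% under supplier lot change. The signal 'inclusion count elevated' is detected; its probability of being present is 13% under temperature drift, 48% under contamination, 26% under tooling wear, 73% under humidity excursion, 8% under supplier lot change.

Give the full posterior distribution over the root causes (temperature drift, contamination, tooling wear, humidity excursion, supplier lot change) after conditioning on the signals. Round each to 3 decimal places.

By Bayes' rule with conditional independence, the unnormalized weight for each hypothesis is prior × ∏ likelihoods:
  temperature drift: 0.28 × 0.58 × 0.37 × 0.13 = 0.0078114
  contamination: 0.29 × 0.85 × 0.06 × 0.48 = 0.0070992
  tooling wear: 0.23 × 0.84 × 0.34 × 0.26 = 0.017079
  humidity excursion: 0.11 × 0.28 × 0.51 × 0.73 = 0.011467
  supplier lot change: 0.09 × 0.80 × 0.18 × 0.08 = 0.0010368
The unnormalized weights sum to 0.044493.
P(temperature drift | evidence) = 0.0078114 / 0.044493 ≈ 0.176
P(contamination | evidence) = 0.0070992 / 0.044493 ≈ 0.160
P(tooling wear | evidence) = 0.017079 / 0.044493 ≈ 0.384
P(humidity excursion | evidence) = 0.011467 / 0.044493 ≈ 0.258
P(supplier lot change | evidence) = 0.0010368 / 0.044493 ≈ 0.023

0.176, 0.160, 0.384, 0.258, 0.023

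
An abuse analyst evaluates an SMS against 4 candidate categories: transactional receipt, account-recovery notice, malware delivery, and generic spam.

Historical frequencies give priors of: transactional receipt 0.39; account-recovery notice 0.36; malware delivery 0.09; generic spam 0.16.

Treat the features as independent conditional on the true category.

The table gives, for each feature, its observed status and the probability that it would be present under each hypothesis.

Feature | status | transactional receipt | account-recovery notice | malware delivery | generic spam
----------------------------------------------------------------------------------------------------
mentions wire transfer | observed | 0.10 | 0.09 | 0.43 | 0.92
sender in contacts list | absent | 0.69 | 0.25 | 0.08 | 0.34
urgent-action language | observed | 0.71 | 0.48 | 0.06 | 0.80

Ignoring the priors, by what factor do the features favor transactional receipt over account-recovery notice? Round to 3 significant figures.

Joint likelihood of the feature pattern under each hypothesis (using 1 − P(present | H) for each absent feature):
  transactional receipt: 0.10 × (1 − 0.69) × 0.71 = 0.02201
  account-recovery notice: 0.09 × (1 − 0.25) × 0.48 = 0.0324
Bayes factor = 0.02201 / 0.0324 ≈ 0.679

0.679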